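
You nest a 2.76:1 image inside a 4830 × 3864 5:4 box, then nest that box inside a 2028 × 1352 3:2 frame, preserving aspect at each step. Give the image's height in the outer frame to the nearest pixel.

Inside the 4830×3864 canvas the image is width-limited at 4830.00 × 1750.00.
5:4 in 2028×1352: fills the height, so the intermediate becomes 1690.00 × 1352.00 — a scale of ×0.3499.
So the image's height is 1750.00 × 0.3499 ≈ 612.32.

612 px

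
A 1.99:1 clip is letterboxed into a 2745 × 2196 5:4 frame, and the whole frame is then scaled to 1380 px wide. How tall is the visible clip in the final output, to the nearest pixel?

693 px

In the 2745×2196 frame the clip fills the width: height = 2745 / 1.990 ≈ 1379.40 px.
Scaling 2745 → 1380 is ×0.5027, so the height becomes 1379.40 × 0.5027 ≈ 693.47 px.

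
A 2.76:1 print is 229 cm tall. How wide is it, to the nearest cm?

632 cm

At 2.76:1, 229 × 2.760 ≈ 632.04.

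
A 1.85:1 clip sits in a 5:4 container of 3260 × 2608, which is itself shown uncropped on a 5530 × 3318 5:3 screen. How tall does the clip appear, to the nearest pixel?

2242 px

1.85:1 in 3260×2608: fills the width, so the clip is 3260.00 × 1762.16.
Second fit — the 5:4 canvas into 5530×3318 spans the height: 4147.50 × 3318.00 (×1.2722 from 3260×2608).
So the clip's height is 1762.16 × 1.2722 ≈ 2241.89.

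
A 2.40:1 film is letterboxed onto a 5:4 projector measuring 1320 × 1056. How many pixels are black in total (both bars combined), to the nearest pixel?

667920 pixels

Since 2.400 > 1.250, the film is width-limited.
Content height = 1320 / 2.400 ≈ 550.0000 px.
Leftover height: 1056 − 550.0000 = 506.0000 px.
That's 506.0000 × 1320 ≈ 667920 black pixels.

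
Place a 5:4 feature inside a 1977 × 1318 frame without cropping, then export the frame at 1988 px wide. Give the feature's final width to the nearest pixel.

Fitted into 1977×1318, the feature spans the height; its width is 1318 × 5/4 ≈ 1647.50 px.
The frame scales by 1988/1977 = 1.0056; 1647.50 × 1.0056 ≈ 1656.67 px.

1657 px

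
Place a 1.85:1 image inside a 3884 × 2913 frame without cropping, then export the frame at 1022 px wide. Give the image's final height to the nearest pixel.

552 px

In the 3884×2913 frame the image fills the width: height = 3884 / 1.850 ≈ 2099.46 px.
Scaling 3884 → 1022 is ×0.2631, so the height becomes 2099.46 × 0.2631 ≈ 552.43 px.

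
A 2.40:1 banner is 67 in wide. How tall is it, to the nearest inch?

67 / 2.400 = 27.92.

28 in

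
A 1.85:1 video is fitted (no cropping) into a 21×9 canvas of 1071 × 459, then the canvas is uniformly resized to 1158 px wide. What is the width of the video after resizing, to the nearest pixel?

Fitted into 1071×459, the video spans the height; its width is 459 × 1.850 ≈ 849.15 px.
Scaling 1071 → 1158 is ×1.0812, so the width becomes 849.15 × 1.0812 ≈ 918.13 px.

918 px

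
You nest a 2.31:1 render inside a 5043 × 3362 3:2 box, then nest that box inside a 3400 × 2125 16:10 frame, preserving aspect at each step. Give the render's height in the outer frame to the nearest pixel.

1380 px

2.31:1 in 5043×3362: fills the width, so the render is 5043.00 × 2183.12.
Second fit — the 3:2 canvas into 3400×2125 spans the height: 3187.50 × 2125.00 (×0.6321 from 5043×3362).
Applying the same ×0.6321: 2183.12 → 1379.87.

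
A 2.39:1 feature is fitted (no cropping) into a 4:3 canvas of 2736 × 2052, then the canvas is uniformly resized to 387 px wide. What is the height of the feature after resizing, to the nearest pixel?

In the 2736×2052 frame the feature fills the width: height = 2736 / 2.390 ≈ 1144.77 px.
The frame scales by 387/2736 = 0.1414; 1144.77 × 0.1414 ≈ 161.92 px.

162 px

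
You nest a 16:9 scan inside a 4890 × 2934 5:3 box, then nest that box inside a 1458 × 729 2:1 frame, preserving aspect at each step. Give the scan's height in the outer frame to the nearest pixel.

683 px

First fit — 16:9 into 4890×2934 spans the width: 4890.00 × 2750.62.
5:3 in 1458×729: fills the height, so the intermediate becomes 1215.00 × 729.00 — a scale of ×0.2485.
Applying the same ×0.2485: 2750.62 → 683.44.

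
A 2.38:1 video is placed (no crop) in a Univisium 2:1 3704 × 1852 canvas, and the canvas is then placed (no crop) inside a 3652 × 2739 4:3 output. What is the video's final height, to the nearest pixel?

1534 px

Inside the 3704×1852 canvas the video is width-limited at 3704.00 × 1556.30.
The Univisium 2:1 canvas is width-limited in 3652×2739, giving 3652.00 × 1826.00; scale factor 0.9860.
The video scales with it: height 1556.30 × 0.9860 ≈ 1534.45.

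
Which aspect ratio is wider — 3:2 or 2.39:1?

3:2 = 1.5 and 2.39; 2.39 > 1.5.

2.39:1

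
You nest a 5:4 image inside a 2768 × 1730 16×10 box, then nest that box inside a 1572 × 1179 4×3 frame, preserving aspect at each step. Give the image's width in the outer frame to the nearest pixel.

First fit — 5:4 into 2768×1730 spans the height: 2162.50 × 1730.00.
Second fit — the 16×10 canvas into 1572×1179 spans the width: 1572.00 × 982.50 (×0.5679 from 2768×1730).
Applying the same ×0.5679: 2162.50 → 1228.12.

1228 px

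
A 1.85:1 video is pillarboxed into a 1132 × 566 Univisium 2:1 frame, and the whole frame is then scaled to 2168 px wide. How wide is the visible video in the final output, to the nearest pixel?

2005 px

In the 1132×566 frame the video fills the height: width = 566 × 1.850 ≈ 1047.10 px.
Resizing to 2168 px wide multiplies everything by 1.9152: 1047.10 → 2005.40 px.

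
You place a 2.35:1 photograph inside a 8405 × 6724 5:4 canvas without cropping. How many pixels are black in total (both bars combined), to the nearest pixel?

26453933 pixels

2.35:1 is wider than 5:4, so it spans the full width.
The photograph is 8405 / 2.350 ≈ 3576.5957 px tall.
Black = 6724 − 3576.5957 = 3147.4043 px.
Bar area = 3147.4043 × 8405 ≈ 26453933 px.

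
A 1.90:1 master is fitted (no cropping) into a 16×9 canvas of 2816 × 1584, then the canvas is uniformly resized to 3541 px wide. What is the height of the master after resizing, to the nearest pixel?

In the 2816×1584 frame the master fills the width: height = 2816 / 1.900 ≈ 1482.11 px.
The frame scales by 3541/2816 = 1.2575; 1482.11 × 1.2575 ≈ 1863.68 px.

1864 px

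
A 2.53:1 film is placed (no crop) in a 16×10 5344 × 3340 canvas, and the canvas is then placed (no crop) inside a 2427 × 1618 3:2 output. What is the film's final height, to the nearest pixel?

2.53:1 in 5344×3340: fills the width, so the film is 5344.00 × 2112.25.
16×10 in 2427×1618: fills the width, so the intermediate becomes 2427.00 × 1516.88 — a scale of ×0.4542.
Applying the same ×0.4542: 2112.25 → 959.29.

959 px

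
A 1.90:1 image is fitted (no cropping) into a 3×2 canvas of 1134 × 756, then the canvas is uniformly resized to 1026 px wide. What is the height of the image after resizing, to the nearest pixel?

In the 1134×756 frame the image fills the width: height = 1134 / 1.900 ≈ 596.84 px.
Scaling 1134 → 1026 is ×0.9048, so the height becomes 596.84 × 0.9048 ≈ 540.00 px.

540 px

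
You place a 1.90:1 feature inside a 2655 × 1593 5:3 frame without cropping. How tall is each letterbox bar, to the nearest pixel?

1.90:1 (1.900) > 5:3 (1.667), so the feature fills the width.
The feature is 2655 / 1.900 ≈ 1397.37 px tall.
Black = 1593 − 1397.37 = 195.63 px, or 97.82 per bar.

98 px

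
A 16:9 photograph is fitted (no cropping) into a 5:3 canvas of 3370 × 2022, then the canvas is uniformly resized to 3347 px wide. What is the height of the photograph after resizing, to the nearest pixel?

At 3370×2022 the photograph is width-limited, so height = 3370 × 9/16 ≈ 1895.62 px.
Resizing to 3347 px wide multiplies everything by 0.9932: 1895.62 → 1882.69 px.

1883 px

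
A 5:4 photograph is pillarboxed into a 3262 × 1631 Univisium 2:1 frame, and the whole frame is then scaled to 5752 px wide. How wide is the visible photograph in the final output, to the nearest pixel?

Fitted into 3262×1631, the photograph spans the height; its width is 1631 × 5/4 ≈ 2038.75 px.
Scaling 3262 → 5752 is ×1.7633, so the width becomes 2038.75 × 1.7633 ≈ 3595.00 px.

3595 px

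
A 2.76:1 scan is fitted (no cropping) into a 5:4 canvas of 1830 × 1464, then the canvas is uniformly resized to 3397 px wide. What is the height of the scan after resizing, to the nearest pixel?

In the 1830×1464 frame the scan fills the width: height = 1830 / 2.760 ≈ 663.04 px.
The frame scales by 3397/1830 = 1.8563; 663.04 × 1.8563 ≈ 1230.80 px.

1231 px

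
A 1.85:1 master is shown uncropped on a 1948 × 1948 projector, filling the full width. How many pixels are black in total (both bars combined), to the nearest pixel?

That makes the image 1052.9730 px tall (1948 / 1.850).
1948 − 1052.9730 = 895.0270 px of bars.
That's 895.0270 × 1948 ≈ 1743513 black pixels.

1743513 pixels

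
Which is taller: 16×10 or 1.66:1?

16×10 = 1.6 and 1.66; 1.66 > 1.6. The smaller width-to-height ratio is the taller frame.

16×10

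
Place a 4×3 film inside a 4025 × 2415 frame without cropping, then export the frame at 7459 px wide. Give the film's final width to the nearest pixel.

In the 4025×2415 frame the film fills the height: width = 2415 × 4/3 ≈ 3220.00 px.
The frame scales by 7459/4025 = 1.8532; 3220.00 × 1.8532 ≈ 5967.20 px.

5967 px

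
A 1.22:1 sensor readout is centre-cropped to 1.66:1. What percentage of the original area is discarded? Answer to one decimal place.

26.5%

Going from 1.22:1 to 1.66:1 means cutting height while keeping width.
Fraction kept = (1.220)/(1.660) ≈ 73.49%, so 26.51% is lost.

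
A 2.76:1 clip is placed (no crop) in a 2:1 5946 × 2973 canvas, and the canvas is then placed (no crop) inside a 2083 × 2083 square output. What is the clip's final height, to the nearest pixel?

755 px

Inside the 5946×2973 canvas the clip is width-limited at 5946.00 × 2154.35.
Second fit — the 2:1 canvas into 2083×2083 spans the width: 2083.00 × 1041.50 (×0.3503 from 5946×2973).
The clip scales with it: height 2154.35 × 0.3503 ≈ 754.71.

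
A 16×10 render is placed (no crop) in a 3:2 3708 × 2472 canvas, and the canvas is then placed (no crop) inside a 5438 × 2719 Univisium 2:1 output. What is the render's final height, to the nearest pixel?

2549 px

First fit — 16×10 into 3708×2472 spans the width: 3708.00 × 2317.50.
3:2 in 5438×2719: fills the height, so the intermediate becomes 4078.50 × 2719.00 — a scale of ×1.0999.
Applying the same ×1.0999: 2317.50 → 2549.06.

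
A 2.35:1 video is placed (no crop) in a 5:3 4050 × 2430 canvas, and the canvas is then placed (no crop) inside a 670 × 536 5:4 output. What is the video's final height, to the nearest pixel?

Inside the 4050×2430 canvas the video is width-limited at 4050.00 × 1723.40.
The 5:3 canvas is width-limited in 670×536, giving 670.00 × 402.00; scale factor 0.1654.
Applying the same ×0.1654: 1723.40 → 285.11.

285 px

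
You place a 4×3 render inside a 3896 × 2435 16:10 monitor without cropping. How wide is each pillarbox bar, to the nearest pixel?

4×3 is narrower than 16:10, so it spans the full height.
The render is 2435 × 4/3 ≈ 3246.67 px wide.
Leftover width: 3896 − 3246.67 = 649.33 px → 324.67 each side.

325 px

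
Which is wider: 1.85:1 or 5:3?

1.85:1

1.85 and 5:3 = 1.667; 1.85 > 1.667.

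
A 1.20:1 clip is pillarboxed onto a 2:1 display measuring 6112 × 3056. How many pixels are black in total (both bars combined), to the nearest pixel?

7471309 pixels

1.20:1 is narrower than 2:1, so it spans the full height.
Content width = 3056 × 1.200 ≈ 3667.2000 px.
Leftover width: 6112 − 3667.2000 = 2444.8000 px.
That's 2444.8000 × 3056 ≈ 7471309 black pixels.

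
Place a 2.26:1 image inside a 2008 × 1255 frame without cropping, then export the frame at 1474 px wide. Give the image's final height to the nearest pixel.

In the 2008×1255 frame the image fills the width: height = 2008 / 2.260 ≈ 888.50 px.
Scaling 2008 → 1474 is ×0.7341, so the height becomes 888.50 × 0.7341 ≈ 652.21 px.

652 px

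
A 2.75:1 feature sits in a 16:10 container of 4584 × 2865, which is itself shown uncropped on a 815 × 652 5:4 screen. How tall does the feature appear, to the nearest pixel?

2.75:1 in 4584×2865: fills the width, so the feature is 4584.00 × 1666.91.
16:10 in 815×652: fills the width, so the intermediate becomes 815.00 × 509.38 — a scale of ×0.1778.
So the feature's height is 1666.91 × 0.1778 ≈ 296.36.

296 px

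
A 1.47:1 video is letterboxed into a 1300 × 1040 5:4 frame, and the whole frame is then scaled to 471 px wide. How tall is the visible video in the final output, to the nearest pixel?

320 px

In the 1300×1040 frame the video fills the width: height = 1300 / 1.470 ≈ 884.35 px.
Resizing to 471 px wide multiplies everything by 0.3623: 884.35 → 320.41 px.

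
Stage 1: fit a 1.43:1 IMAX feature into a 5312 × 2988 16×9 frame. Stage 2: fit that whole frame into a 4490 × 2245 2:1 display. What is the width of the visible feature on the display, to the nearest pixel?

3210 px

Inside the 5312×2988 canvas the feature is height-limited at 4272.84 × 2988.00.
16×9 in 4490×2245: fills the height, so the intermediate becomes 3991.11 × 2245.00 — a scale of ×0.7513.
Applying the same ×0.7513: 4272.84 → 3210.35.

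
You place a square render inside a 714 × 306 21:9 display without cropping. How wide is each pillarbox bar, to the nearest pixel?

square (1.000) < 21:9 (2.333), so the render fills the height.
Content width = 306 × 1/1 ≈ 306.00 px.
Black = 714 − 306.00 = 408.00 px, or 204.00 per bar.

204 px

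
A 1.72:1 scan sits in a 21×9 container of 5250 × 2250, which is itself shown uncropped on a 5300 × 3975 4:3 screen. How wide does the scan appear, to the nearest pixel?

3907 px

First fit — 1.72:1 into 5250×2250 spans the height: 3870.00 × 2250.00.
The 21×9 canvas is width-limited in 5300×3975, giving 5300.00 × 2271.43; scale factor 1.0095.
The scan scales with it: width 3870.00 × 1.0095 ≈ 3906.86.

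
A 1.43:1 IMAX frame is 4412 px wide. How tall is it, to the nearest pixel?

3085 px

At 1.43:1 IMAX, 4412 / 1.430 ≈ 3085.31.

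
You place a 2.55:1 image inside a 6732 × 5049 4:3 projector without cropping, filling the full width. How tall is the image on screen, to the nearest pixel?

2640 px

Content height = 6732 / 2.550 ≈ 2640.00 px.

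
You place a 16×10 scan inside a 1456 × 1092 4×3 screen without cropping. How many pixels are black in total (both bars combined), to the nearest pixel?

264992 pixels

16×10 (1.600) > 4×3 (1.333), so the scan fills the width.
The scan is 1456 × 10/16 ≈ 910.0000 px tall.
Black = 1092 − 910.0000 = 182.0000 px.
That's 182.0000 × 1456 ≈ 264992 black pixels.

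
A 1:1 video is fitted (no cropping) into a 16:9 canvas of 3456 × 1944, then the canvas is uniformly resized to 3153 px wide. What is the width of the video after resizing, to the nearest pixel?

At 3456×1944 the video is height-limited, so width = 1944 × 1/1 ≈ 1944.00 px.
Scaling 3456 → 3153 is ×0.9123, so the width becomes 1944.00 × 0.9123 ≈ 1773.56 px.

1774 px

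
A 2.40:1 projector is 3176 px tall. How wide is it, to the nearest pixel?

At 2.40:1, 3176 × 2.400 ≈ 7622.40.

7622 px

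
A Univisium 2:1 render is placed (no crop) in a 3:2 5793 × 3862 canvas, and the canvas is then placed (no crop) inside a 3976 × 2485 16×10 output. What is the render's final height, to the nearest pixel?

1864 px

Univisium 2:1 in 5793×3862: fills the width, so the render is 5793.00 × 2896.50.
Second fit — the 3:2 canvas into 3976×2485 spans the height: 3727.50 × 2485.00 (×0.6434 from 5793×3862).
Applying the same ×0.6434: 2896.50 → 1863.75.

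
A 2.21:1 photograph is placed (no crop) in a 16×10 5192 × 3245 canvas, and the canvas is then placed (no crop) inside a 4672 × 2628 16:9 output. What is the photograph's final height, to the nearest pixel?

2.21:1 in 5192×3245: fills the width, so the photograph is 5192.00 × 2349.32.
Second fit — the 16×10 canvas into 4672×2628 spans the height: 4204.80 × 2628.00 (×0.8099 from 5192×3245).
Applying the same ×0.8099: 2349.32 → 1902.62.

1903 px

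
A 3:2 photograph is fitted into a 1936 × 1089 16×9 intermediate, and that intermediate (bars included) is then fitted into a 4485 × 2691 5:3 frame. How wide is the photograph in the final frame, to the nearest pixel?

First fit — 3:2 into 1936×1089 spans the height: 1633.50 × 1089.00.
16×9 in 4485×2691: fills the width, so the intermediate becomes 4485.00 × 2522.81 — a scale of ×2.3166.
The photograph scales with it: width 1633.50 × 2.3166 ≈ 3784.22.

3784 px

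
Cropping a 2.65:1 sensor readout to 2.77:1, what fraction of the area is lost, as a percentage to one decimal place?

4.3%

Going from 2.65:1 to 2.77:1 means cutting height while keeping width.
Fraction kept = (2.650)/(2.770) ≈ 95.67%, so 4.33% is lost.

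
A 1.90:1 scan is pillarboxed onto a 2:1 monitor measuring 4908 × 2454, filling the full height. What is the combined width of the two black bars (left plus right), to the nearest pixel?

245 px

That makes the image 4662.60 px wide (2454 × 1.900).
Leftover width: 4908 − 4662.60 = 245.40 px.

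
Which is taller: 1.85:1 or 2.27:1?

1.85 and 2.27; 2.27 > 1.85. The smaller width-to-height ratio is the taller frame.

1.85:1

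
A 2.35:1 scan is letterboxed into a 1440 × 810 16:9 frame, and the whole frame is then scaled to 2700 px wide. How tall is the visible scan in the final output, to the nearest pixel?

1149 px

Fitted into 1440×810, the scan spans the width; its height is 1440 / 2.350 ≈ 612.77 px.
The frame scales by 2700/1440 = 1.8750; 612.77 × 1.8750 ≈ 1148.94 px.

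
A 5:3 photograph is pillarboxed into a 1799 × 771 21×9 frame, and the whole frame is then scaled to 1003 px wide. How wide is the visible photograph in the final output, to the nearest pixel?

In the 1799×771 frame the photograph fills the height: width = 771 × 5/3 ≈ 1285.00 px.
Resizing to 1003 px wide multiplies everything by 0.5575: 1285.00 → 716.43 px.

716 px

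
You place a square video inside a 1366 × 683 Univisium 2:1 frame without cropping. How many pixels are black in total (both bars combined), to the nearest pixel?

466489 pixels

square (1.000) < Univisium 2:1 (2.000), so the video fills the height.
That makes the image 683.0000 px wide (683 × 1/1).
Black = 1366 − 683.0000 = 683.0000 px.
Bar area = 683.0000 × 683 ≈ 466489 px.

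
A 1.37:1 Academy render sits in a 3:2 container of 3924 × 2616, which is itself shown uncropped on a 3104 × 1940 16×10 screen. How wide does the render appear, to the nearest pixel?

2658 px

First fit — 1.37:1 Academy into 3924×2616 spans the height: 3583.92 × 2616.00.
3:2 in 3104×1940: fills the height, so the intermediate becomes 2910.00 × 1940.00 — a scale of ×0.7416.
The render scales with it: width 3583.92 × 0.7416 ≈ 2657.80.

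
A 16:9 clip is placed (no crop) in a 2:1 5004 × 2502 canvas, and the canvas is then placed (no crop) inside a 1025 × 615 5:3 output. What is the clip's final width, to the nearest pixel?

16:9 in 5004×2502: fills the height, so the clip is 4448.00 × 2502.00.
The 2:1 canvas is width-limited in 1025×615, giving 1025.00 × 512.50; scale factor 0.2048.
So the clip's width is 4448.00 × 0.2048 ≈ 911.11.

911 px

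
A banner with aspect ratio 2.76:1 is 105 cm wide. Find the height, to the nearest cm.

38 cm

105 / 2.760 = 38.04.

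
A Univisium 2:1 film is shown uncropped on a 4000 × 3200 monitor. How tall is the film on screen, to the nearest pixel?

2000 px

Univisium 2:1 (2.000) > 5:4 (1.250), so the film fills the width.
The film is 4000 × 1/2 ≈ 2000.00 px tall.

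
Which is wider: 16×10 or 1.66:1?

16×10 = 1.6 and 1.66; 1.66 > 1.6.

1.66:1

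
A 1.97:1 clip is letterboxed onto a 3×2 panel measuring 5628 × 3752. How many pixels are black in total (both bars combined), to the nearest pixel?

5037888 pixels

Since 1.970 > 1.500, the clip is width-limited.
The clip is 5628 / 1.970 ≈ 2856.8528 px tall.
3752 − 2856.8528 = 895.1472 px of bars.
That's 895.1472 × 5628 ≈ 5037888 black pixels.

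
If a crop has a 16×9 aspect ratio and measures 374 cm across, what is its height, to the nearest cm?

At 16×9, 374 / 16 × 9 ≈ 210.38.

210 cm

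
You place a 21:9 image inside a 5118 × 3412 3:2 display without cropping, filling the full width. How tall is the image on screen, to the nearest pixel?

Content height = 5118 × 9/21 ≈ 2193.43 px.

2193 px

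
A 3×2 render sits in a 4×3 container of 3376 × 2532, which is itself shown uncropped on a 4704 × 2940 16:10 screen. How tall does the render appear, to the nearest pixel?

2613 px

Inside the 3376×2532 canvas the render is width-limited at 3376.00 × 2250.67.
Second fit — the 4×3 canvas into 4704×2940 spans the height: 3920.00 × 2940.00 (×1.1611 from 3376×2532).
The render scales with it: height 2250.67 × 1.1611 ≈ 2613.33.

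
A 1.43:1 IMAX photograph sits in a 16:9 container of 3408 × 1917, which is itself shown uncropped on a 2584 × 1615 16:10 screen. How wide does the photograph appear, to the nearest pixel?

2079 px

1.43:1 IMAX in 3408×1917: fills the height, so the photograph is 2741.31 × 1917.00.
Second fit — the 16:9 canvas into 2584×1615 spans the width: 2584.00 × 1453.50 (×0.7582 from 3408×1917).
Applying the same ×0.7582: 2741.31 → 2078.51.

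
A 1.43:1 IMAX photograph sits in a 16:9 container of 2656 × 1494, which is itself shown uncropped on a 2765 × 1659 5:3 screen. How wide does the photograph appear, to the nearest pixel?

1.43:1 IMAX in 2656×1494: fills the height, so the photograph is 2136.42 × 1494.00.
Second fit — the 16:9 canvas into 2765×1659 spans the width: 2765.00 × 1555.31 (×1.0410 from 2656×1494).
Applying the same ×1.0410: 2136.42 → 2224.10.

2224 px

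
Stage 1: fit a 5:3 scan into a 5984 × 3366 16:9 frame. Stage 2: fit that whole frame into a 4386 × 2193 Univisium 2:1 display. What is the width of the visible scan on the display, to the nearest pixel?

First fit — 5:3 into 5984×3366 spans the height: 5610.00 × 3366.00.
16:9 in 4386×2193: fills the height, so the intermediate becomes 3898.67 × 2193.00 — a scale of ×0.6515.
So the scan's width is 5610.00 × 0.6515 ≈ 3655.00.

3655 px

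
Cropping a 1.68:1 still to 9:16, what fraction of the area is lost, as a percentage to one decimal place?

The height stays; only width is cut (since 9:16 is narrower than 1.68:1).
Fraction kept = (0.562)/(1.680) ≈ 33.48%, so 66.52% is lost.

66.5%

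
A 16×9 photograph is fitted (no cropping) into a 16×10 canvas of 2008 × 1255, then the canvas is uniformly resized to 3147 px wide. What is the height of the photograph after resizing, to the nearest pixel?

1770 px

At 2008×1255 the photograph is width-limited, so height = 2008 × 9/16 ≈ 1129.50 px.
Resizing to 3147 px wide multiplies everything by 1.5672: 1129.50 → 1770.19 px.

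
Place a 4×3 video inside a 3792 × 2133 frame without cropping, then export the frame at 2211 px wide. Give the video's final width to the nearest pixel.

In the 3792×2133 frame the video fills the height: width = 2133 × 4/3 ≈ 2844.00 px.
Scaling 3792 → 2211 is ×0.5831, so the width becomes 2844.00 × 0.5831 ≈ 1658.25 px.

1658 px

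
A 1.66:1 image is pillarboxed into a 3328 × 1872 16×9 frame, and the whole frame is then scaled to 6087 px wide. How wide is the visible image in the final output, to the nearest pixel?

At 3328×1872 the image is height-limited, so width = 1872 × 1.660 ≈ 3107.52 px.
Scaling 3328 → 6087 is ×1.8290, so the width becomes 3107.52 × 1.8290 ≈ 5683.74 px.

5684 px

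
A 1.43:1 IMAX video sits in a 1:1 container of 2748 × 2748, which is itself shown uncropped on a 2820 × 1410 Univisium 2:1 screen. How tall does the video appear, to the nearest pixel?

986 px

1.43:1 IMAX in 2748×2748: fills the width, so the video is 2748.00 × 1921.68.
1:1 in 2820×1410: fills the height, so the intermediate becomes 1410.00 × 1410.00 — a scale of ×0.5131.
Applying the same ×0.5131: 1921.68 → 986.01.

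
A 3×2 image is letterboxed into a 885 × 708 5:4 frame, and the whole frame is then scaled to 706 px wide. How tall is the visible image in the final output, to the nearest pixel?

471 px

At 885×708 the image is width-limited, so height = 885 × 2/3 ≈ 590.00 px.
Scaling 885 → 706 is ×0.7977, so the height becomes 590.00 × 0.7977 ≈ 470.67 px.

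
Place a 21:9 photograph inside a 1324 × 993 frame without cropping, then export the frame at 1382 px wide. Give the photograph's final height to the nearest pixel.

In the 1324×993 frame the photograph fills the width: height = 1324 × 9/21 ≈ 567.43 px.
The frame scales by 1382/1324 = 1.0438; 567.43 × 1.0438 ≈ 592.29 px.

592 px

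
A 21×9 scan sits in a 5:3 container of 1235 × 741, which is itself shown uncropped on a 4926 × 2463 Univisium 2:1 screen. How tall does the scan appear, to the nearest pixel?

First fit — 21×9 into 1235×741 spans the width: 1235.00 × 529.29.
Second fit — the 5:3 canvas into 4926×2463 spans the height: 4105.00 × 2463.00 (×3.3239 from 1235×741).
The scan scales with it: height 529.29 × 3.3239 ≈ 1759.29.

1759 px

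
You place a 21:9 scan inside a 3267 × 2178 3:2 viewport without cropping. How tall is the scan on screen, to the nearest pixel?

1400 px

21:9 (2.333) > 3:2 (1.500), so the scan fills the width.
The scan is 3267 × 9/21 ≈ 1400.14 px tall.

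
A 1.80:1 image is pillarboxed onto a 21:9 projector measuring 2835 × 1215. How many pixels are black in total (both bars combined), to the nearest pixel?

1.80:1 (1.800) < 21:9 (2.333), so the image fills the height.
The image is 1215 × 1.800 ≈ 2187.0000 px wide.
2835 − 2187.0000 = 648.0000 px of bars.
Across the 1215-px span: 648.0000 × 1215 ≈ 787320 px.

787320 pixels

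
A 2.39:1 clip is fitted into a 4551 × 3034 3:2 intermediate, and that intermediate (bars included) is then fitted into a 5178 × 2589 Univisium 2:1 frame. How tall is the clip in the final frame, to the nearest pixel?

First fit — 2.39:1 into 4551×3034 spans the width: 4551.00 × 1904.18.
3:2 in 5178×2589: fills the height, so the intermediate becomes 3883.50 × 2589.00 — a scale of ×0.8533.
The clip scales with it: height 1904.18 × 0.8533 ≈ 1624.90.

1625 px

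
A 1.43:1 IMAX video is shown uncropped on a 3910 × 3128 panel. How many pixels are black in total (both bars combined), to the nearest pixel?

1539501 pixels

1.43:1 IMAX (1.430) > 5:4 (1.250), so the video fills the width.
Content height = 3910 / 1.430 ≈ 2734.2657 px.
3128 − 2734.2657 = 393.7343 px of bars.
Across the 3910-px span: 393.7343 × 3910 ≈ 1539501 px.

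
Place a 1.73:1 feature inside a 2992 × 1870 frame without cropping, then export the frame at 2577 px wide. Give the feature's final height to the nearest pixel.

At 2992×1870 the feature is width-limited, so height = 2992 / 1.730 ≈ 1729.48 px.
Resizing to 2577 px wide multiplies everything by 0.8613: 1729.48 → 1489.60 px.

1490 px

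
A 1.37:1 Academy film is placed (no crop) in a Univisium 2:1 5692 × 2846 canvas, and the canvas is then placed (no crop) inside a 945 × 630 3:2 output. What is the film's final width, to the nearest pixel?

647 px

First fit — 1.37:1 Academy into 5692×2846 spans the height: 3899.02 × 2846.00.
Second fit — the Univisium 2:1 canvas into 945×630 spans the width: 945.00 × 472.50 (×0.1660 from 5692×2846).
The film scales with it: width 3899.02 × 0.1660 ≈ 647.33.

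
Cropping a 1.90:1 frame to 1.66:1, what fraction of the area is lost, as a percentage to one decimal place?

1.66:1 is narrower than 1.90:1, so the crop keeps the full height and trims the width.
Area ratio = (1.660)/(1.900) = 87.37%; the remaining 12.63% is cropped out.

12.6%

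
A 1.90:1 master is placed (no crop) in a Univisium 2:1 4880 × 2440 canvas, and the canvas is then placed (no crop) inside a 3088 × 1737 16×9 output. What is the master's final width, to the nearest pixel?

First fit — 1.90:1 into 4880×2440 spans the height: 4636.00 × 2440.00.
The Univisium 2:1 canvas is width-limited in 3088×1737, giving 3088.00 × 1544.00; scale factor 0.6328.
The master scales with it: width 4636.00 × 0.6328 ≈ 2933.60.

2934 px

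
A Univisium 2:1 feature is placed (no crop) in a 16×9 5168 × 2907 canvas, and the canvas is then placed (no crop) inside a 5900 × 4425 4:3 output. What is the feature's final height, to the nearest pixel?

2950 px

Univisium 2:1 in 5168×2907: fills the width, so the feature is 5168.00 × 2584.00.
The 16×9 canvas is width-limited in 5900×4425, giving 5900.00 × 3318.75; scale factor 1.1416.
So the feature's height is 2584.00 × 1.1416 ≈ 2950.00.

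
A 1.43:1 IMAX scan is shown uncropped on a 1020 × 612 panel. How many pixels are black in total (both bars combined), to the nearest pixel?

88642 pixels

Since 1.430 < 1.667, the scan is height-limited.
The scan is 612 × 1.430 ≈ 875.1600 px wide.
1020 − 875.1600 = 144.8400 px of bars.
That's 144.8400 × 612 ≈ 88642 black pixels.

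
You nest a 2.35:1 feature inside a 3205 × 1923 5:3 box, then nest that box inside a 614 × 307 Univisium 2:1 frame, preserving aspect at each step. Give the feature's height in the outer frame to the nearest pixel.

218 px

First fit — 2.35:1 into 3205×1923 spans the width: 3205.00 × 1363.83.
The 5:3 canvas is height-limited in 614×307, giving 511.67 × 307.00; scale factor 0.1596.
Applying the same ×0.1596: 1363.83 → 217.73.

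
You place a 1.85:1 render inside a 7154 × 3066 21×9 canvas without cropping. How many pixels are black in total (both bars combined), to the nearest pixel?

1.85:1 (1.850) < 21×9 (2.333), so the render fills the height.
The render is 3066 × 1.850 ≈ 5672.1000 px wide.
Black = 7154 − 5672.1000 = 1481.9000 px.
Bar area = 1481.9000 × 3066 ≈ 4543505 px.

4543505 pixels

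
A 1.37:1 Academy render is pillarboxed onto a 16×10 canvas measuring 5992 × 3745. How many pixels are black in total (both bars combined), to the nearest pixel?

3225756 pixels

1.37:1 Academy (1.370) < 16×10 (1.600), so the render fills the height.
The render is 3745 × 1.370 ≈ 5130.6500 px wide.
Black = 5992 − 5130.6500 = 861.3500 px.
Bar area = 861.3500 × 3745 ≈ 3225756 px.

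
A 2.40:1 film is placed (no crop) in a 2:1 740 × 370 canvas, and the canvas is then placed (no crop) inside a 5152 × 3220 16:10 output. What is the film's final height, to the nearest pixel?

2147 px

2.40:1 in 740×370: fills the width, so the film is 740.00 × 308.33.
The 2:1 canvas is width-limited in 5152×3220, giving 5152.00 × 2576.00; scale factor 6.9622.
So the film's height is 308.33 × 6.9622 ≈ 2146.67.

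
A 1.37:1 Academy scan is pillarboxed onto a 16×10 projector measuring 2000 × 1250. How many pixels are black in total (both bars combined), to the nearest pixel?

Since 1.370 < 1.600, the scan is height-limited.
The scan is 1250 × 1.370 ≈ 1712.5000 px wide.
Leftover width: 2000 − 1712.5000 = 287.5000 px.
Across the 1250-px span: 287.5000 × 1250 ≈ 359375 px.

359375 pixels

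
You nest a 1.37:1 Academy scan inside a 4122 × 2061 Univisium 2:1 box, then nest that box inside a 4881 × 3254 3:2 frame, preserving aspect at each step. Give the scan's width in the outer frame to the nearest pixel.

1.37:1 Academy in 4122×2061: fills the height, so the scan is 2823.57 × 2061.00.
The Univisium 2:1 canvas is width-limited in 4881×3254, giving 4881.00 × 2440.50; scale factor 1.1841.
The scan scales with it: width 2823.57 × 1.1841 ≈ 3343.49.

3343 px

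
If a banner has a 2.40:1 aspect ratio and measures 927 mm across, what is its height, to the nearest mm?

386 mm

At 2.40:1, 927 / 2.400 ≈ 386.25.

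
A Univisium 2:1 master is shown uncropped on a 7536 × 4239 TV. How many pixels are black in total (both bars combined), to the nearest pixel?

Univisium 2:1 is wider than 16×9, so it spans the full width.
Content height = 7536 × 1/2 ≈ 3768.0000 px.
Black = 4239 − 3768.0000 = 471.0000 px.
Across the 7536-px span: 471.0000 × 7536 ≈ 3549456 px.

3549456 pixels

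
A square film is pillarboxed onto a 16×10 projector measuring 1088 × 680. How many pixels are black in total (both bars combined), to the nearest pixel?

277440 pixels

Since 1.000 < 1.600, the film is height-limited.
That makes the image 680.0000 px wide (680 × 1/1).
Black = 1088 − 680.0000 = 408.0000 px.
Bar area = 408.0000 × 680 ≈ 277440 px.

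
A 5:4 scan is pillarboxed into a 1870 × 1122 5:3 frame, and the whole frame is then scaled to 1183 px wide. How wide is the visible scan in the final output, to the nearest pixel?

Fitted into 1870×1122, the scan spans the height; its width is 1122 × 5/4 ≈ 1402.50 px.
The frame scales by 1183/1870 = 0.6326; 1402.50 × 0.6326 ≈ 887.25 px.

887 px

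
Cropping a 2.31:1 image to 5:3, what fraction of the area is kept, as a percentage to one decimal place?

5:3 is narrower than 2.31:1, so the crop keeps the full height and trims the width.
Area ratio = (1.667)/(2.310) = 72.15% retained.

72.2%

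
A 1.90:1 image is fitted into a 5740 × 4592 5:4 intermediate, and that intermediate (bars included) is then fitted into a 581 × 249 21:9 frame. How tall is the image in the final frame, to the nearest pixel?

164 px

Inside the 5740×4592 canvas the image is width-limited at 5740.00 × 3021.05.
Second fit — the 5:4 canvas into 581×249 spans the height: 311.25 × 249.00 (×0.0542 from 5740×4592).
Applying the same ×0.0542: 3021.05 → 163.82.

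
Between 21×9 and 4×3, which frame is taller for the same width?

21×9 = 2.333 and 4×3 = 1.333; 2.333 > 1.333. The smaller width-to-height ratio is the taller frame.

4×3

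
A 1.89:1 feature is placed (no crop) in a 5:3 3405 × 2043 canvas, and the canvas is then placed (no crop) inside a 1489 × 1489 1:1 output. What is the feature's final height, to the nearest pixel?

1.89:1 in 3405×2043: fills the width, so the feature is 3405.00 × 1801.59.
The 5:3 canvas is width-limited in 1489×1489, giving 1489.00 × 893.40; scale factor 0.4373.
The feature scales with it: height 1801.59 × 0.4373 ≈ 787.83.

788 px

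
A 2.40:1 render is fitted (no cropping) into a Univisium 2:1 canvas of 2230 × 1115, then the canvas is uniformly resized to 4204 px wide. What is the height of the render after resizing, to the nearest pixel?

At 2230×1115 the render is width-limited, so height = 2230 / 2.400 ≈ 929.17 px.
The frame scales by 4204/2230 = 1.8852; 929.17 × 1.8852 ≈ 1751.67 px.

1752 px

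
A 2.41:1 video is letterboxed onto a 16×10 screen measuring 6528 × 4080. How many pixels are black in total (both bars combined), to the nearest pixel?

Since 2.410 > 1.600, the video is width-limited.
That makes the image 2708.7137 px tall (6528 / 2.410).
Leftover height: 4080 − 2708.7137 = 1371.2863 px.
Bar area = 1371.2863 × 6528 ≈ 8951757 px.

8951757 pixels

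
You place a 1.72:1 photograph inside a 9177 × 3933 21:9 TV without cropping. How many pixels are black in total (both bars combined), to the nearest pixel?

9487340 pixels

Since 1.720 < 2.333, the photograph is height-limited.
That makes the image 6764.7600 px wide (3933 × 1.720).
Black = 9177 − 6764.7600 = 2412.2400 px.
Bar area = 2412.2400 × 3933 ≈ 9487340 px.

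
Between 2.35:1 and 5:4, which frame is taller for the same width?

2.35 and 5:4 = 1.25; 2.35 > 1.25. The smaller width-to-height ratio is the taller frame.

5:4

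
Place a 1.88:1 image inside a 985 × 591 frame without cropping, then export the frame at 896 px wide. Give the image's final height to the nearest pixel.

At 985×591 the image is width-limited, so height = 985 / 1.880 ≈ 523.94 px.
The frame scales by 896/985 = 0.9096; 523.94 × 0.9096 ≈ 476.60 px.

477 px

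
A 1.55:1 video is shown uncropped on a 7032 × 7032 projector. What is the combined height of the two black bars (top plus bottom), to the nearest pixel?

Since 1.550 > 1.000, the video is width-limited.
The video is 7032 / 1.550 ≈ 4536.77 px tall.
7032 − 4536.77 = 2495.23 px of bars.

2495 px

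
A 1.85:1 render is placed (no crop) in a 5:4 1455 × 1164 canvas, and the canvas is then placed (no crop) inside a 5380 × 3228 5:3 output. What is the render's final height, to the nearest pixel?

2181 px

1.85:1 in 1455×1164: fills the width, so the render is 1455.00 × 786.49.
5:4 in 5380×3228: fills the height, so the intermediate becomes 4035.00 × 3228.00 — a scale of ×2.7732.
So the render's height is 786.49 × 2.7732 ≈ 2181.08.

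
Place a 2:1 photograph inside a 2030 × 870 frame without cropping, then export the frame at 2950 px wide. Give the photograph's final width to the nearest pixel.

2529 px

Fitted into 2030×870, the photograph spans the height; its width is 870 × 2/1 ≈ 1740.00 px.
Scaling 2030 → 2950 is ×1.4532, so the width becomes 1740.00 × 1.4532 ≈ 2528.57 px.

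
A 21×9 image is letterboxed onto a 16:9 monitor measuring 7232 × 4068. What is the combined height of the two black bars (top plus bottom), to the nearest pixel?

969 px

21×9 is wider than 16:9, so it spans the full width.
That makes the image 3099.43 px tall (7232 × 9/21).
4068 − 3099.43 = 968.57 px of bars.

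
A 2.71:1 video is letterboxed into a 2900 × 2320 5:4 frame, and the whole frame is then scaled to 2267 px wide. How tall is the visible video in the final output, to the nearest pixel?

Fitted into 2900×2320, the video spans the width; its height is 2900 / 2.710 ≈ 1070.11 px.
Resizing to 2267 px wide multiplies everything by 0.7817: 1070.11 → 836.53 px.

837 px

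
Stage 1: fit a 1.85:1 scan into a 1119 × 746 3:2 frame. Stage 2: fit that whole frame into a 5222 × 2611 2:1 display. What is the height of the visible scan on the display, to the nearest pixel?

2117 px

Inside the 1119×746 canvas the scan is width-limited at 1119.00 × 604.86.
The 3:2 canvas is height-limited in 5222×2611, giving 3916.50 × 2611.00; scale factor 3.5000.
The scan scales with it: height 604.86 × 3.5000 ≈ 2117.03.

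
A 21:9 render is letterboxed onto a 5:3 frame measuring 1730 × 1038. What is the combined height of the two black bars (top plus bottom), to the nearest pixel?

297 px

21:9 (2.333) > 5:3 (1.667), so the render fills the width.
Content height = 1730 × 9/21 ≈ 741.43 px.
Black = 1038 − 741.43 = 296.57 px.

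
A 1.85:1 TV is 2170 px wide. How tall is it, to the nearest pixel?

At 1.85:1, 2170 / 1.850 ≈ 1172.97.

1173 px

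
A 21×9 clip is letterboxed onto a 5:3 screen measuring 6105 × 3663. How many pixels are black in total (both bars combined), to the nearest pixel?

6389319 pixels

21×9 is wider than 5:3, so it spans the full width.
The clip is 6105 × 9/21 ≈ 2616.4286 px tall.
Leftover height: 3663 − 2616.4286 = 1046.5714 px.
Across the 6105-px span: 1046.5714 × 6105 ≈ 6389319 px.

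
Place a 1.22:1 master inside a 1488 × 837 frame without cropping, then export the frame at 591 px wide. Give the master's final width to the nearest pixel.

406 px

Fitted into 1488×837, the master spans the height; its width is 837 × 1.220 ≈ 1021.14 px.
The frame scales by 591/1488 = 0.3972; 1021.14 × 0.3972 ≈ 405.57 px.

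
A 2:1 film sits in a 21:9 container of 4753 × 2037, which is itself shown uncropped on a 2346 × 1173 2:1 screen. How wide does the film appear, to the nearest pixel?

2011 px

2:1 in 4753×2037: fills the height, so the film is 4074.00 × 2037.00.
Second fit — the 21:9 canvas into 2346×1173 spans the width: 2346.00 × 1005.43 (×0.4936 from 4753×2037).
So the film's width is 4074.00 × 0.4936 ≈ 2010.86.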